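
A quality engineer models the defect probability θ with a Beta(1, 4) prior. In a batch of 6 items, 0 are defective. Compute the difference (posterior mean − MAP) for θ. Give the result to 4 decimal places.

Posterior: Beta(1+0, 4+6) = Beta(1, 10).
Since α = 1 ≤ 1 and β > 1, the Beta density is monotone decreasing on [0,1]; the mode is at 0.
Mean = 1/(1+10) = 0.0909.
Difference = 0.0909 − 0.0000 = 0.0909.
The posterior is right-skewed, so the mean exceeds the mode.

0.0909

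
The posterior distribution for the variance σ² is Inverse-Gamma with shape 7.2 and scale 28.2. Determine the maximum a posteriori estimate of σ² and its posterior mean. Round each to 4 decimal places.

MAP = 3.4390; posterior mean = 4.5484

Mode = β/(α+1) = 28.2/8.2 = 3.4390.
Mean = β/(α−1) = 28.2/6.2 = 4.5484.
Right-skewed posterior ⇒ mode < mean.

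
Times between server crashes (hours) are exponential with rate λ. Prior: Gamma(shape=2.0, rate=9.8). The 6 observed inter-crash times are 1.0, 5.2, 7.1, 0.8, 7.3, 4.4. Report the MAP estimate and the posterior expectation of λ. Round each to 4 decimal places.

Σ times = 25.8. Posterior: Gamma(shape = 2.0+6 = 8.0, rate = 9.8+25.8 = 35.6).
Mode = (α−1)/β = 7.0/35.6 = 0.1966.
Mean = α/β = 8.0/35.6 = 0.2247.
Mean > mode: the posterior has a right tail.

MAP: 0.1966. Posterior mean: 0.2247.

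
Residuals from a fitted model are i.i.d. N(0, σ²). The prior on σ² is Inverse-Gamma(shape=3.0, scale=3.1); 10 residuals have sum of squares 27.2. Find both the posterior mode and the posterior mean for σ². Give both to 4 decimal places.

σ²_MAP = 1.8556, E[σ²|data] = 2.3857

Posterior: Inverse-Gamma(shape = 3.0+10/2 = 8.0, scale = 3.1+27.2/2 = 16.7).
Mode = β/(α+1) = 16.7/9.0 = 1.8556.
Mean = β/(α−1) = 16.7/7.0 = 2.3857.
The posterior is right-skewed, so the mean exceeds the mode.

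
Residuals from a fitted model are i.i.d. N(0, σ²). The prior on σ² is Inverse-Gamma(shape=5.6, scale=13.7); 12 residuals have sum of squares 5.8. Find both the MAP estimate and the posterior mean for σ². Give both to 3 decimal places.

MAP estimate = 1.317, posterior mean = 1.566

Posterior: Inverse-Gamma(shape = 5.6+12/2 = 11.6, scale = 13.7+5.8/2 = 16.6).
Mode = β/(α+1) = 16.6/12.6 = 1.317.
Mean = β/(α−1) = 16.6/10.6 = 1.566.
The posterior is right-skewed, so the mean exceeds the mode.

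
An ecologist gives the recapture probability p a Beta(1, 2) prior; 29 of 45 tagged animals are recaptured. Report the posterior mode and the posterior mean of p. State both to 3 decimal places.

Posterior: Beta(1+29, 2+16) = Beta(30, 18).
Mode = (30−1)/(30+18−2) = 29/46 = 0.630.
Mean = 30/(30+18) = 30/48 = 0.625.

MAP = 0.630; posterior mean = 0.625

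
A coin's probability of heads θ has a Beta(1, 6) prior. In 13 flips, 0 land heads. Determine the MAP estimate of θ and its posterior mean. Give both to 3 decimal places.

Posterior: Beta(1+0, 6+13) = Beta(1, 19).
Since α = 1 ≤ 1 and β > 1, the Beta density is monotone decreasing on [0,1]; the mode is at 0.
Mean = 1/(1+19) = 0.050.
Mean > mode: the posterior has a right tail.

MAP: 0.000. Posterior mean: 0.050.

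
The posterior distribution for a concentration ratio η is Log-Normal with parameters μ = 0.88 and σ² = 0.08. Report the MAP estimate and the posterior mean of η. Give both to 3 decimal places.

MAP estimate = 2.226, posterior mean = 2.509

Mode = exp(μ − σ²) = exp(0.80) = 2.226.
Mean = exp(μ + σ²/2) = exp(0.920) = 2.509.
The mean is pulled above the mode by the posterior's right skew.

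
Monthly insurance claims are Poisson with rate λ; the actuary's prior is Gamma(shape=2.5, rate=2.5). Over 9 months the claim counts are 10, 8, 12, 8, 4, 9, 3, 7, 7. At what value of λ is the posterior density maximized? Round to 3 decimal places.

Σ counts = 68. Posterior: Gamma(shape = 2.5+68 = 70.5, rate = 2.5+9 = 11.5).
Mode = (α−1)/β = 69.5/11.5 = 6.043.
Mean = α/β = 70.5/11.5 = 6.130.
This is the posterior mode — the MAP estimate.

6.043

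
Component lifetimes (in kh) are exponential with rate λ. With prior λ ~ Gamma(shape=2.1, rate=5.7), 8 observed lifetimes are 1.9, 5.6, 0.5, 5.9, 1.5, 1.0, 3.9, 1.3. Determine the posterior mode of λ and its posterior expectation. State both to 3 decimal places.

MAP: 0.333. Posterior mean: 0.370.

Σ times = 21.6. Posterior: Gamma(shape = 2.1+8 = 10.1, rate = 5.7+21.6 = 27.3).
Mode = (α−1)/β = 9.1/27.3 = 0.333.
Mean = α/β = 10.1/27.3 = 0.370.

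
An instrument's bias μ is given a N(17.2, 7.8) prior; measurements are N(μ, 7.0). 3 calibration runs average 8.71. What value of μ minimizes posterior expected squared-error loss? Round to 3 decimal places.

Posterior for μ is Normal. Precision-weighted mean: (1/7.8·17.2 + 3/7.0·8.71) / (1/7.8 + 3/7.0) = 10.665.
A Normal posterior is symmetric, so mode = mean.
Squared-error loss ⇒ the optimal estimator is the posterior mean.

10.665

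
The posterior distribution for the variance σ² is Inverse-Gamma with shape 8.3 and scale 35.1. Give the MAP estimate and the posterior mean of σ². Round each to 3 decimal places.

Mode = β/(α+1) = 35.1/9.3 = 3.774.
Mean = β/(α−1) = 35.1/7.3 = 4.808.

MAP estimate = 3.774, posterior mean = 4.808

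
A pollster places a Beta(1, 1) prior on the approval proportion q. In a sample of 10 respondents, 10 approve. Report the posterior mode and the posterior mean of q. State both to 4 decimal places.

posterior mode = 1.0000, posterior mean = 0.9167

Posterior: Beta(1+10, 1+0) = Beta(11, 1).
Since β = 1 ≤ 1 and α > 1, the Beta density is monotone increasing on [0,1]; the mode is at 1.
Mean = 11/(11+1) = 0.9167.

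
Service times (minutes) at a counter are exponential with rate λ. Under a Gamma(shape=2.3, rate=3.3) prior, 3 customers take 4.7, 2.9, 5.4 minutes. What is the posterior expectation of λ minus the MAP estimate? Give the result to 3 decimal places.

0.061

Σ times = 13.0. Posterior: Gamma(shape = 2.3+3 = 5.3, rate = 3.3+13.0 = 16.3).
Mode = (α−1)/β = 4.3/16.3 = 0.264.
Mean = α/β = 5.3/16.3 = 0.325.
Difference = 0.325 − 0.264 = 0.061.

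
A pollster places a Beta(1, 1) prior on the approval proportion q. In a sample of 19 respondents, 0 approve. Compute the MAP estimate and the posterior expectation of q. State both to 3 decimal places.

MAP = 0.000; posterior mean = 0.048

Posterior: Beta(1+0, 1+19) = Beta(1, 20).
Since α = 1 ≤ 1 and β > 1, the Beta density is monotone decreasing on [0,1]; the mode is at 0.
Mean = 1/(1+20) = 0.048.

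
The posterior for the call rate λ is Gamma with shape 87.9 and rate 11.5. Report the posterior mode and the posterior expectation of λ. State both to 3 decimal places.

MAP = 7.557, posterior mean = 7.643

Mode = (α−1)/β = 86.9/11.5 = 7.557.
Mean = α/β = 87.9/11.5 = 7.643.
The mean is pulled above the mode by the posterior's right skew.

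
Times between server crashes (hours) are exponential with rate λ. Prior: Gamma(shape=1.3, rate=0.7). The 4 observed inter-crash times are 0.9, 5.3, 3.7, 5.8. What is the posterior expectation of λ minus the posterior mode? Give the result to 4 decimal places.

Σ times = 15.7. Posterior: Gamma(shape = 1.3+4 = 5.3, rate = 0.7+15.7 = 16.4).
Mode = (α−1)/β = 4.3/16.4 = 0.2622.
Mean = α/β = 5.3/16.4 = 0.3232.
Difference = 0.3232 − 0.2622 = 0.0610.

0.0610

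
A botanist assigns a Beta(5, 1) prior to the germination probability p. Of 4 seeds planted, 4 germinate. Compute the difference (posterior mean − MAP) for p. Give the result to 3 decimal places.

-0.100

Posterior: Beta(5+4, 1+0) = Beta(9, 1).
Since β = 1 ≤ 1 and α > 1, the Beta density is monotone increasing on [0,1]; the mode is at 1.
Mean = 9/(9+1) = 0.900.
Difference = 0.900 − 1.000 = -0.100.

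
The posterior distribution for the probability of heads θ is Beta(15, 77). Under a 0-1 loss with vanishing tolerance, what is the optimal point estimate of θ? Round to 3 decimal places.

0.156

Mode = (15−1)/(15+77−2) = 14/90 = 0.156.
Mean = 15/(15+77) = 15/92 = 0.163.
This is the posterior mode — the MAP estimate.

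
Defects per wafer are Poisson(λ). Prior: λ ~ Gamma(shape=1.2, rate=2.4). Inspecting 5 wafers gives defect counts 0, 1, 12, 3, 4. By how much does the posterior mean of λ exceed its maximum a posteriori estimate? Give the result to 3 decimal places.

0.135

Σ counts = 20. Posterior: Gamma(shape = 1.2+20 = 21.2, rate = 2.4+5 = 7.4).
Mode = (α−1)/β = 20.2/7.4 = 2.730.
Mean = α/β = 21.2/7.4 = 2.865.
Difference = 2.865 − 2.730 = 0.135.
The posterior is right-skewed, so the mean exceeds the mode.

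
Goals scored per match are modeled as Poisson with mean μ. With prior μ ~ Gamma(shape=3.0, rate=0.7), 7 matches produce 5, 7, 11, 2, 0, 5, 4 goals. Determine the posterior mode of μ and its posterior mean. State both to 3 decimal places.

μ_MAP = 4.675, E[μ|data] = 4.805

Σ counts = 34. Posterior: Gamma(shape = 3.0+34 = 37.0, rate = 0.7+7 = 7.7).
Mode = (α−1)/β = 36.0/7.7 = 4.675.
Mean = α/β = 37.0/7.7 = 4.805.
The mean is pulled above the mode by the posterior's right skew.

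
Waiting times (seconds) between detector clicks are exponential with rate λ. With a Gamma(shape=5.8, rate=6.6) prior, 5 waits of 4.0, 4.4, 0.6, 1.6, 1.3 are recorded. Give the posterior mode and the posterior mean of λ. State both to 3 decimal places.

MAP: 0.530. Posterior mean: 0.584.

Σ times = 11.9. Posterior: Gamma(shape = 5.8+5 = 10.8, rate = 6.6+11.9 = 18.5).
Mode = (α−1)/β = 9.8/18.5 = 0.530.
Mean = α/β = 10.8/18.5 = 0.584.
The posterior is right-skewed, so the mean exceeds the mode.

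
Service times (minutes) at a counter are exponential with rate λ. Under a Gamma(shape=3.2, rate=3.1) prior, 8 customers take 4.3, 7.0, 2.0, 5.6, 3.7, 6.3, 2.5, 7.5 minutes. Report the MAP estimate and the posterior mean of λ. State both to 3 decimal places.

Σ times = 38.9. Posterior: Gamma(shape = 3.2+8 = 11.2, rate = 3.1+38.9 = 42.0).
Mode = (α−1)/β = 10.2/42.0 = 0.243.
Mean = α/β = 11.2/42.0 = 0.267.

MAP = 0.243, posterior mean = 0.267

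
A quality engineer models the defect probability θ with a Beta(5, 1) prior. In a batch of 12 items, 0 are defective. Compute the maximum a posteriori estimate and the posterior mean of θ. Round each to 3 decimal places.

Posterior: Beta(5+0, 1+12) = Beta(5, 13).
Mode = (5−1)/(5+13−2) = 4/16 = 0.250.
Mean = 5/(5+13) = 5/18 = 0.278.

MAP: 0.250. Posterior mean: 0.278.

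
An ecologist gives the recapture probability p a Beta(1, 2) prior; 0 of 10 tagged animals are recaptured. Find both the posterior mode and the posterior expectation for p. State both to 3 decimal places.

posterior mode = 0.000, posterior expectation = 0.077

Posterior: Beta(1+0, 2+10) = Beta(1, 12).
Since α = 1 ≤ 1 and β > 1, the Beta density is monotone decreasing on [0,1]; the mode is at 0.
Mean = 1/(1+12) = 0.077.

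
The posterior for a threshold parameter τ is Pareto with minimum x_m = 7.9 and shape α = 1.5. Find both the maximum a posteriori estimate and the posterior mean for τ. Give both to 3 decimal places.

MAP = 7.900; posterior mean = 23.700

The Pareto density is strictly decreasing on [x_m, ∞), so the mode is x_m = 7.900.
Mean = α·x_m/(α−1) = 1.5·7.9/0.5 = 23.700.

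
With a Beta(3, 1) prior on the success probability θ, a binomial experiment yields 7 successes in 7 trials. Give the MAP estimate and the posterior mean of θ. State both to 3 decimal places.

Posterior: Beta(3+7, 1+0) = Beta(10, 1).
Since β = 1 ≤ 1 and α > 1, the Beta density is monotone increasing on [0,1]; the mode is at 1.
Mean = 10/(10+1) = 0.909.

θ_MAP = 1.000, E[θ|data] = 0.909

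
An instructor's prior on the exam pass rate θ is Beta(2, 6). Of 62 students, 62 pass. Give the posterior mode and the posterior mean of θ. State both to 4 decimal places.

Posterior: Beta(2+62, 6+0) = Beta(64, 6).
Mode = (64−1)/(64+6−2) = 63/68 = 0.9265.
Mean = 64/(64+6) = 64/70 = 0.9143.
The mean is pulled below the mode by the posterior's left skew.

MAP = 0.9265, posterior mean = 0.9143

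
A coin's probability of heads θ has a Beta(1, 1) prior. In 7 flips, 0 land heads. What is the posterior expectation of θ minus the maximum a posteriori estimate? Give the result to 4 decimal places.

Posterior: Beta(1+0, 1+7) = Beta(1, 8).
Since α = 1 ≤ 1 and β > 1, the Beta density is monotone decreasing on [0,1]; the mode is at 0.
Mean = 1/(1+8) = 0.1111.
Difference = 0.1111 − 0.0000 = 0.1111.

0.1111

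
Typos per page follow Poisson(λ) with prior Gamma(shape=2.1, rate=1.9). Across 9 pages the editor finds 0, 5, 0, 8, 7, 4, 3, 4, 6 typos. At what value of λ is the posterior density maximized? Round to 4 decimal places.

Σ counts = 37. Posterior: Gamma(shape = 2.1+37 = 39.1, rate = 1.9+9 = 10.9).
Mode = (α−1)/β = 38.1/10.9 = 3.4954.
Mean = α/β = 39.1/10.9 = 3.5872.
This is the posterior mode — the MAP estimate.

3.4954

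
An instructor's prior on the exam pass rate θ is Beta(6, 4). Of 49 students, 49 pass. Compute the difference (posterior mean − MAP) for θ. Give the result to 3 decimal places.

-0.015

Posterior: Beta(6+49, 4+0) = Beta(55, 4).
Mode = (55−1)/(55+4−2) = 54/57 = 0.947.
Mean = 55/(55+4) = 55/59 = 0.932.
Difference = 0.932 − 0.947 = -0.015.
Left-skewed posterior ⇒ mean < mode.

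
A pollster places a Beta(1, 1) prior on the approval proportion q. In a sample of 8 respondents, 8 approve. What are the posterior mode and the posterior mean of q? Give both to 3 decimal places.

MAP = 1.000; posterior mean = 0.900

Posterior: Beta(1+8, 1+0) = Beta(9, 1).
Since β = 1 ≤ 1 and α > 1, the Beta density is monotone increasing on [0,1]; the mode is at 1.
Mean = 9/(9+1) = 0.900.
The mean is pulled below the mode by the posterior's left skew.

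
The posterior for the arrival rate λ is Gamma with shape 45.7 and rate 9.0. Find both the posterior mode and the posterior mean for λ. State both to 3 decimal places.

Mode = (α−1)/β = 44.7/9.0 = 4.967.
Mean = α/β = 45.7/9.0 = 5.078.
The posterior is right-skewed, so the mean exceeds the mode.

MAP = 4.967; posterior mean = 5.078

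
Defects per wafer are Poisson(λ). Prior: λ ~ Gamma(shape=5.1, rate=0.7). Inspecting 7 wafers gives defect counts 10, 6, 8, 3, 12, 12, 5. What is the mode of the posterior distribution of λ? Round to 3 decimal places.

7.805

Σ counts = 56. Posterior: Gamma(shape = 5.1+56 = 61.1, rate = 0.7+7 = 7.7).
Mode = (α−1)/β = 60.1/7.7 = 7.805.
Mean = α/β = 61.1/7.7 = 7.935.
This is the posterior mode — the MAP estimate.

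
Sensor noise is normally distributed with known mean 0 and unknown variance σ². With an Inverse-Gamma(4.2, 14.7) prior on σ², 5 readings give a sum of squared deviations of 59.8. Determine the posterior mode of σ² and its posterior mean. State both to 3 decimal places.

posterior mode = 5.792, posterior mean = 7.825

Posterior: Inverse-Gamma(shape = 4.2+5/2 = 6.7, scale = 14.7+59.8/2 = 44.6).
Mode = β/(α+1) = 44.6/7.7 = 5.792.
Mean = β/(α−1) = 44.6/5.7 = 7.825.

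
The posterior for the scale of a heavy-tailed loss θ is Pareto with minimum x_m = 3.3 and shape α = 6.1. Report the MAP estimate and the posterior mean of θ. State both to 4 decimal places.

The Pareto density is strictly decreasing on [x_m, ∞), so the mode is x_m = 3.3000.
Mean = α·x_m/(α−1) = 6.1·3.3/5.1 = 3.9471.

MAP = 3.3000; posterior mean = 3.9471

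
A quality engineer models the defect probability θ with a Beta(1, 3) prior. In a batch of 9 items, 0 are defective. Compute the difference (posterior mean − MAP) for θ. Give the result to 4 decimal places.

Posterior: Beta(1+0, 3+9) = Beta(1, 12).
Since α = 1 ≤ 1 and β > 1, the Beta density is monotone decreasing on [0,1]; the mode is at 0.
Mean = 1/(1+12) = 0.0769.
Difference = 0.0769 − 0.0000 = 0.0769.
The mean is pulled above the mode by the posterior's right skew.

0.0769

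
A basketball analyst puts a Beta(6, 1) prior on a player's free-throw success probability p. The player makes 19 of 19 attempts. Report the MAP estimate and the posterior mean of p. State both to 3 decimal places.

Posterior: Beta(6+19, 1+0) = Beta(25, 1).
Since β = 1 ≤ 1 and α > 1, the Beta density is monotone increasing on [0,1]; the mode is at 1.
Mean = 25/(25+1) = 0.962.

MAP = 1.000; posterior mean = 0.962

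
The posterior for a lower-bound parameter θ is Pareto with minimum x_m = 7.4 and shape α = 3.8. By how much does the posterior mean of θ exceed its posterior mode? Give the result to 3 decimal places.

2.643

The Pareto density is strictly decreasing on [x_m, ∞), so the mode is x_m = 7.400.
Mean = α·x_m/(α−1) = 3.8·7.4/2.8 = 10.043.
Difference = 10.043 − 7.400 = 2.643.
The posterior is right-skewed, so the mean exceeds the mode.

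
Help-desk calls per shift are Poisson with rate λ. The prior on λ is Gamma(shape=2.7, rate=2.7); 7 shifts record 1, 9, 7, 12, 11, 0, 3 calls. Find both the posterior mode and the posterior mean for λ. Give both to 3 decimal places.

λ_MAP = 4.608, E[λ|data] = 4.711

Σ counts = 43. Posterior: Gamma(shape = 2.7+43 = 45.7, rate = 2.7+7 = 9.7).
Mode = (α−1)/β = 44.7/9.7 = 4.608.
Mean = α/β = 45.7/9.7 = 4.711.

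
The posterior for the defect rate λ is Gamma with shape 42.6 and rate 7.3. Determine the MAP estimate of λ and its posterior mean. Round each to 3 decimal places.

Mode = (α−1)/β = 41.6/7.3 = 5.699.
Mean = α/β = 42.6/7.3 = 5.836.
The posterior is right-skewed, so the mean exceeds the mode.

MAP = 5.699; posterior mean = 5.836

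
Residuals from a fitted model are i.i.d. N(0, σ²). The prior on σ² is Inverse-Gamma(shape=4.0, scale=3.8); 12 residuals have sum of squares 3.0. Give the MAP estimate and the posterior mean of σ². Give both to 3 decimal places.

σ²_MAP = 0.482, E[σ²|data] = 0.589

Posterior: Inverse-Gamma(shape = 4.0+12/2 = 10.0, scale = 3.8+3.0/2 = 5.3).
Mode = β/(α+1) = 5.3/11.0 = 0.482.
Mean = β/(α−1) = 5.3/9.0 = 0.589.
The mean is pulled above the mode by the posterior's right skew.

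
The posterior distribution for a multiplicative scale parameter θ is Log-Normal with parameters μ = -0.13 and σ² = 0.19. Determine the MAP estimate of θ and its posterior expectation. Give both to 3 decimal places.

Mode = exp(μ − σ²) = exp(-0.32) = 0.726.
Mean = exp(μ + σ²/2) = exp(-0.035) = 0.966.
Right-skewed posterior ⇒ mode < mean.

MAP estimate = 0.726, posterior expectation = 0.966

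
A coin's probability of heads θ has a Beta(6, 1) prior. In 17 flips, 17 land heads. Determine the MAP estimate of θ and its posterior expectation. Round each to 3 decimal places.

MAP = 1.000; posterior mean = 0.958

Posterior: Beta(6+17, 1+0) = Beta(23, 1).
Since β = 1 ≤ 1 and α > 1, the Beta density is monotone increasing on [0,1]; the mode is at 1.
Mean = 23/(23+1) = 0.958.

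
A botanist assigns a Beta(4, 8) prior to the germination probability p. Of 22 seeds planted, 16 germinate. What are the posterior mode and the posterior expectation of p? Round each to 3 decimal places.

Posterior: Beta(4+16, 8+6) = Beta(20, 14).
Mode = (20−1)/(20+14−2) = 19/32 = 0.594.
Mean = 20/(20+14) = 20/34 = 0.588.

MAP = 0.594, posterior mean = 0.588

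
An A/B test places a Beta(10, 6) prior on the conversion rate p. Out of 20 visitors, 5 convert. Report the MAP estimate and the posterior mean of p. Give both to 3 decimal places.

Posterior: Beta(10+5, 6+15) = Beta(15, 21).
Mode = (15−1)/(15+21−2) = 14/34 = 0.412.
Mean = 15/(15+21) = 15/36 = 0.417.
Mean > mode: the posterior has a right tail.

MAP = 0.412, posterior mean = 0.417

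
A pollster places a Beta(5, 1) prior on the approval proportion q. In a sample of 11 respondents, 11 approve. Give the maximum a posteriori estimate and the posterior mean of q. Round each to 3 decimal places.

MAP: 1.000. Posterior mean: 0.941.

Posterior: Beta(5+11, 1+0) = Beta(16, 1).
Since β = 1 ≤ 1 and α > 1, the Beta density is monotone increasing on [0,1]; the mode is at 1.
Mean = 16/(16+1) = 0.941.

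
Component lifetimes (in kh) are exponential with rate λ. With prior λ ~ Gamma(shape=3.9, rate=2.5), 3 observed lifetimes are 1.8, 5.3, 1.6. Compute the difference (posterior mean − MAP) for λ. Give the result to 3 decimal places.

0.089

Σ times = 8.7. Posterior: Gamma(shape = 3.9+3 = 6.9, rate = 2.5+8.7 = 11.2).
Mode = (α−1)/β = 5.9/11.2 = 0.527.
Mean = α/β = 6.9/11.2 = 0.616.
Difference = 0.616 − 0.527 = 0.089.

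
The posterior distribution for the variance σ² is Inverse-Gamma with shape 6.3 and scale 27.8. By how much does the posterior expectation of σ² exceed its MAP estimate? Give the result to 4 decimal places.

1.4371

Mode = β/(α+1) = 27.8/7.3 = 3.8082.
Mean = β/(α−1) = 27.8/5.3 = 5.2453.
Difference = 5.2453 − 3.8082 = 1.4371.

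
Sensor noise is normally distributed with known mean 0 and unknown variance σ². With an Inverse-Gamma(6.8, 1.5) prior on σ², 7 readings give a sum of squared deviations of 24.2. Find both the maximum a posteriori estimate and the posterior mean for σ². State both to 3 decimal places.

maximum a posteriori estimate = 1.204, posterior mean = 1.462

Posterior: Inverse-Gamma(shape = 6.8+7/2 = 10.3, scale = 1.5+24.2/2 = 13.6).
Mode = β/(α+1) = 13.6/11.3 = 1.204.
Mean = β/(α−1) = 13.6/9.3 = 1.462.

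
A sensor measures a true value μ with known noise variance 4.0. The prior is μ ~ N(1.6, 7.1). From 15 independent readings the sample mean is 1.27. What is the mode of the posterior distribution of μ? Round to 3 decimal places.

Posterior for μ is Normal. Precision-weighted mean: (1/7.1·1.6 + 15/4.0·1.27) / (1/7.1 + 15/4.0) = 1.282.
A Normal posterior is symmetric, so mode = mean.
This is the posterior mode — the MAP estimate.

1.282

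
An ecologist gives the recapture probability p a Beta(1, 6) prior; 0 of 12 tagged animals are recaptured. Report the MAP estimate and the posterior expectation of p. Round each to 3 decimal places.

Posterior: Beta(1+0, 6+12) = Beta(1, 18).
Since α = 1 ≤ 1 and β > 1, the Beta density is monotone decreasing on [0,1]; the mode is at 0.
Mean = 1/(1+18) = 0.053.
The mean is pulled above the mode by the posterior's right skew.

p_MAP = 0.000, E[p|data] = 0.053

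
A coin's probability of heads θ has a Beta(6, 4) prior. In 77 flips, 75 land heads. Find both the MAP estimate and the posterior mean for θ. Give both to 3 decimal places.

Posterior: Beta(6+75, 4+2) = Beta(81, 6).
Mode = (81−1)/(81+6−2) = 80/85 = 0.941.
Mean = 81/(81+6) = 81/87 = 0.931.
Mode > mean: the posterior has a left tail.

MAP: 0.941. Posterior mean: 0.931.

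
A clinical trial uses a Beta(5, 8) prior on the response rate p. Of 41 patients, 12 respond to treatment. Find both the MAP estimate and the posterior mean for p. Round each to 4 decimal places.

Posterior: Beta(5+12, 8+29) = Beta(17, 37).
Mode = (17−1)/(17+37−2) = 16/52 = 0.3077.
Mean = 17/(17+37) = 17/54 = 0.3148.
The posterior is right-skewed, so the mean exceeds the mode.

MAP estimate = 0.3077, posterior mean = 0.3148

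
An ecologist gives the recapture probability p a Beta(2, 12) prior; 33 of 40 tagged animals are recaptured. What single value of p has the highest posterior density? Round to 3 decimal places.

0.654

Posterior: Beta(2+33, 12+7) = Beta(35, 19).
Mode = (35−1)/(35+19−2) = 34/52 = 0.654.
Mean = 35/(35+19) = 35/54 = 0.648.
This is the posterior mode — the MAP estimate.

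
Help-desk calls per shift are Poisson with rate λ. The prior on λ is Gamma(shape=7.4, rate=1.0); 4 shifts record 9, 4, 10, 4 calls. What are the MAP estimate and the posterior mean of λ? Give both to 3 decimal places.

Σ counts = 27. Posterior: Gamma(shape = 7.4+27 = 34.4, rate = 1.0+4 = 5.0).
Mode = (α−1)/β = 33.4/5.0 = 6.680.
Mean = α/β = 34.4/5.0 = 6.880.
Mean > mode: the posterior has a right tail.

MAP = 6.680; posterior mean = 6.880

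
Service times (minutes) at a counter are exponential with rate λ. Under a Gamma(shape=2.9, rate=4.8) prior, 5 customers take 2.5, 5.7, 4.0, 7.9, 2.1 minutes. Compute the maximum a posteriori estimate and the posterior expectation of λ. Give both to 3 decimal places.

Σ times = 22.2. Posterior: Gamma(shape = 2.9+5 = 7.9, rate = 4.8+22.2 = 27.0).
Mode = (α−1)/β = 6.9/27.0 = 0.256.
Mean = α/β = 7.9/27.0 = 0.293.

λ_MAP = 0.256, E[λ|data] = 0.293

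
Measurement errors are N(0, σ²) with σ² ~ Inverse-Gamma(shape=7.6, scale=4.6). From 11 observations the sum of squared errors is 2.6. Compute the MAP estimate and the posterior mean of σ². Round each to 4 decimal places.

Posterior: Inverse-Gamma(shape = 7.6+11/2 = 13.1, scale = 4.6+2.6/2 = 5.9).
Mode = β/(α+1) = 5.9/14.1 = 0.4184.
Mean = β/(α−1) = 5.9/12.1 = 0.4876.

MAP = 0.4184, posterior mean = 0.4876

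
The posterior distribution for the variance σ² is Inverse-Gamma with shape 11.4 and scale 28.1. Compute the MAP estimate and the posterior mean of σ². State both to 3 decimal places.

MAP estimate = 2.266, posterior mean = 2.702

Mode = β/(α+1) = 28.1/12.4 = 2.266.
Mean = β/(α−1) = 28.1/10.4 = 2.702.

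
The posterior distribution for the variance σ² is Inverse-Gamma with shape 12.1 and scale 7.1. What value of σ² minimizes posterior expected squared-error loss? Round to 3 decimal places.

Mode = β/(α+1) = 7.1/13.1 = 0.542.
Mean = β/(α−1) = 7.1/11.1 = 0.640.
Squared-error loss ⇒ the optimal estimator is the posterior mean.

0.640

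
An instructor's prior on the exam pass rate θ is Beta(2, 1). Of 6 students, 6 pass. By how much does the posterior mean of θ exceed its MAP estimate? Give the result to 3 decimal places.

-0.111

Posterior: Beta(2+6, 1+0) = Beta(8, 1).
Since β = 1 ≤ 1 and α > 1, the Beta density is monotone increasing on [0,1]; the mode is at 1.
Mean = 8/(8+1) = 0.889.
Difference = 0.889 − 1.000 = -0.111.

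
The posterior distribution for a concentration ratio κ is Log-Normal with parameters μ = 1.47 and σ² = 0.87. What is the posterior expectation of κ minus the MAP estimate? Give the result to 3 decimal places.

4.897

Mode = exp(μ − σ²) = exp(0.60) = 1.822.
Mean = exp(μ + σ²/2) = exp(1.905) = 6.719.
Difference = 6.719 − 1.822 = 4.897.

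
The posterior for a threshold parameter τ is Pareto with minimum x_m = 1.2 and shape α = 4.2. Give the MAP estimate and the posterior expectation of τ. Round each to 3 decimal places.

The Pareto density is strictly decreasing on [x_m, ∞), so the mode is x_m = 1.200.
Mean = α·x_m/(α−1) = 4.2·1.2/3.2 = 1.575.

τ_MAP = 1.200, E[τ|data] = 1.575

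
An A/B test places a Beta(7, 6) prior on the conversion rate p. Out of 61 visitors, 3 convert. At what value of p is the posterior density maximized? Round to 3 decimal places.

0.125

Posterior: Beta(7+3, 6+58) = Beta(10, 64).
Mode = (10−1)/(10+64−2) = 9/72 = 0.125.
Mean = 10/(10+64) = 10/74 = 0.135.
This is the posterior mode — the MAP estimate.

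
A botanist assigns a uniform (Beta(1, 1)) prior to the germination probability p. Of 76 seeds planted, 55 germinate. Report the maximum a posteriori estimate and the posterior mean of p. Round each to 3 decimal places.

Posterior: Beta(1+55, 1+21) = Beta(56, 22).
Mode = (56−1)/(56+22−2) = 55/76 = 0.724.
With a flat prior the MAP equals the MLE, 55/76.
Mean = 56/(56+22) = 56/78 = 0.718.
The mean is pulled below the mode by the posterior's left skew.

p_MAP = 0.724, E[p|data] = 0.718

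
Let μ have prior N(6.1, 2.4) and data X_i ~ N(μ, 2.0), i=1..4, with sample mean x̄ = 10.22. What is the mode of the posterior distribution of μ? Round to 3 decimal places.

Posterior for μ is Normal. Precision-weighted mean: (1/2.4·6.1 + 4/2.0·10.22) / (1/2.4 + 4/2.0) = 9.510.
A Normal posterior is symmetric, so mode = mean.
This is the posterior mode — the MAP estimate.

9.510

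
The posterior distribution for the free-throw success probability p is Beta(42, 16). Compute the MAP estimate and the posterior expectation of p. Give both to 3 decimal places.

MAP: 0.732. Posterior mean: 0.724.

Mode = (42−1)/(42+16−2) = 41/56 = 0.732.
Mean = 42/(42+16) = 42/58 = 0.724.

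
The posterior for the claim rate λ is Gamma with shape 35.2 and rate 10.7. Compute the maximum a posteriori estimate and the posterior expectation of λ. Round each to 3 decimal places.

Mode = (α−1)/β = 34.2/10.7 = 3.196.
Mean = α/β = 35.2/10.7 = 3.290.

MAP = 3.196; posterior mean = 3.290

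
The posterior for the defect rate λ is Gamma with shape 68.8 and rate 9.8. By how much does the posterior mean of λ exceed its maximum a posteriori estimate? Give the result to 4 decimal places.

0.1020

Mode = (α−1)/β = 67.8/9.8 = 6.9184.
Mean = α/β = 68.8/9.8 = 7.0204.
Difference = 7.0204 − 6.9184 = 0.1020.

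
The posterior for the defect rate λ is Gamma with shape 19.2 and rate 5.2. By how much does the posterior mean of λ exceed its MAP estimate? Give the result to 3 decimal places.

Mode = (α−1)/β = 18.2/5.2 = 3.500.
Mean = α/β = 19.2/5.2 = 3.692.
Difference = 3.692 − 3.500 = 0.192.
Right-skewed posterior ⇒ mode < mean.

0.192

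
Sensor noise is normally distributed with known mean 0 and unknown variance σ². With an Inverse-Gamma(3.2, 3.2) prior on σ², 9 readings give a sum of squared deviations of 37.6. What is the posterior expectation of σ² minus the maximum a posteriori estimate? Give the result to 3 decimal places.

Posterior: Inverse-Gamma(shape = 3.2+9/2 = 7.7, scale = 3.2+37.6/2 = 22.0).
Mode = β/(α+1) = 22.0/8.7 = 2.529.
Mean = β/(α−1) = 22.0/6.7 = 3.284.
Difference = 3.284 − 2.529 = 0.755.
The mean is pulled above the mode by the posterior's right skew.

0.755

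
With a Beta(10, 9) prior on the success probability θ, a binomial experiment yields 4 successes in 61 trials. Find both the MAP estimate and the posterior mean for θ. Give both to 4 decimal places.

Posterior: Beta(10+4, 9+57) = Beta(14, 66).
Mode = (14−1)/(14+66−2) = 13/78 = 0.1667.
Mean = 14/(14+66) = 14/80 = 0.1750.
Mean > mode: the posterior has a right tail.

θ_MAP = 0.1667, E[θ|data] = 0.1750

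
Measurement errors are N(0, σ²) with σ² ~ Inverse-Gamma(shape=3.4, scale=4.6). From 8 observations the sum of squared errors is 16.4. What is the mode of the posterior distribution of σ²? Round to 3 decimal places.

Posterior: Inverse-Gamma(shape = 3.4+8/2 = 7.4, scale = 4.6+16.4/2 = 12.8).
Mode = β/(α+1) = 12.8/8.4 = 1.524.
Mean = β/(α−1) = 12.8/6.4 = 2.000.
This is the posterior mode — the MAP estimate.

1.524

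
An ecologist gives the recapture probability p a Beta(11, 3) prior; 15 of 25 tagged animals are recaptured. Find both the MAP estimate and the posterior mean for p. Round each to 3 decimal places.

p_MAP = 0.676, E[p|data] = 0.667

Posterior: Beta(11+15, 3+10) = Beta(26, 13).
Mode = (26−1)/(26+13−2) = 25/37 = 0.676.
Mean = 26/(26+13) = 26/39 = 0.667.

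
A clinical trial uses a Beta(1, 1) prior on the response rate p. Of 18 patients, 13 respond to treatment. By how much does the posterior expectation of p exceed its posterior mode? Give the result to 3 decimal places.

-0.022

Posterior: Beta(1+13, 1+5) = Beta(14, 6).
Mode = (14−1)/(14+6−2) = 13/18 = 0.722.
With a flat prior the MAP equals the MLE, 13/18.
Mean = 14/(14+6) = 14/20 = 0.700.
Difference = 0.700 − 0.722 = -0.022.
The posterior is left-skewed, so the mode exceeds the mean.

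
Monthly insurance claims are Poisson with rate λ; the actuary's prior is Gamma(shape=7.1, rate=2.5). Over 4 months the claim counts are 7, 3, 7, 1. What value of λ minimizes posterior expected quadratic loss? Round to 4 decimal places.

3.8615

Σ counts = 18. Posterior: Gamma(shape = 7.1+18 = 25.1, rate = 2.5+4 = 6.5).
Mode = (α−1)/β = 24.1/6.5 = 3.7077.
Mean = α/β = 25.1/6.5 = 3.8615.
Quadratic loss ⇒ the optimal estimator is the posterior mean.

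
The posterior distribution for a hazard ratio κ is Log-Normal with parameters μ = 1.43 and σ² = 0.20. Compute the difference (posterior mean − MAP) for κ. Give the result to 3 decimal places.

1.197

Mode = exp(μ − σ²) = exp(1.23) = 3.421.
Mean = exp(μ + σ²/2) = exp(1.530) = 4.618.
Difference = 4.618 − 3.421 = 1.197.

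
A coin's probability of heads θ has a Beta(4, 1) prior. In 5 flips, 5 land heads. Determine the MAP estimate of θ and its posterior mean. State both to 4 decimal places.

MAP = 1.0000, posterior mean = 0.9000

Posterior: Beta(4+5, 1+0) = Beta(9, 1).
Since β = 1 ≤ 1 and α > 1, the Beta density is monotone increasing on [0,1]; the mode is at 1.
Mean = 9/(9+1) = 0.9000.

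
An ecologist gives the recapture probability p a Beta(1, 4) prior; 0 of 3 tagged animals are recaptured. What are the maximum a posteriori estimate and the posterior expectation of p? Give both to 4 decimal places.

Posterior: Beta(1+0, 4+3) = Beta(1, 7).
Since α = 1 ≤ 1 and β > 1, the Beta density is monotone decreasing on [0,1]; the mode is at 0.
Mean = 1/(1+7) = 0.1250.

MAP = 0.0000; posterior mean = 0.1250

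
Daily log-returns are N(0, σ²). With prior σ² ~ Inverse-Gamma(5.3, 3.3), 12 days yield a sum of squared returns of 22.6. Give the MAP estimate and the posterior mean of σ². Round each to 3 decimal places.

MAP: 1.187. Posterior mean: 1.417.

Posterior: Inverse-Gamma(shape = 5.3+12/2 = 11.3, scale = 3.3+22.6/2 = 14.6).
Mode = β/(α+1) = 14.6/12.3 = 1.187.
Mean = β/(α−1) = 14.6/10.3 = 1.417.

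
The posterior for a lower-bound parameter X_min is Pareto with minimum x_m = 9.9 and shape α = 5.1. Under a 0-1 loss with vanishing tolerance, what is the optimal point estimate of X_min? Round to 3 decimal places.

The Pareto density is strictly decreasing on [x_m, ∞), so the mode is x_m = 9.900.
Mean = α·x_m/(α−1) = 5.1·9.9/4.1 = 12.315.
This is the posterior mode — the MAP estimate.

9.900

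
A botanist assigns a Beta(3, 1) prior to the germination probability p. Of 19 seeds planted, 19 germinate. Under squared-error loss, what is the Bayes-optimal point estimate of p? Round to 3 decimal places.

0.957

Posterior: Beta(3+19, 1+0) = Beta(22, 1).
Since β = 1 ≤ 1 and α > 1, the Beta density is monotone increasing on [0,1]; the mode is at 1.
Mean = 22/(22+1) = 0.957.
Squared-error loss ⇒ the optimal estimator is the posterior mean.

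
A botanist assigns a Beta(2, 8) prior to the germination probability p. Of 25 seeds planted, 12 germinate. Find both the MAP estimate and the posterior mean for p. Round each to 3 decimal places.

Posterior: Beta(2+12, 8+13) = Beta(14, 21).
Mode = (14−1)/(14+21−2) = 13/33 = 0.394.
Mean = 14/(14+21) = 14/35 = 0.400.
Right-skewed posterior ⇒ mode < mean.

MAP: 0.394. Posterior mean: 0.400.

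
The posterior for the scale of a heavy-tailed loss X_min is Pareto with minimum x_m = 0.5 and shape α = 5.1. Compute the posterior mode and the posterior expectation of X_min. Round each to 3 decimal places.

MAP = 0.500, posterior mean = 0.622

The Pareto density is strictly decreasing on [x_m, ∞), so the mode is x_m = 0.500.
Mean = α·x_m/(α−1) = 5.1·0.5/4.1 = 0.622.
Mean > mode: the posterior has a right tail.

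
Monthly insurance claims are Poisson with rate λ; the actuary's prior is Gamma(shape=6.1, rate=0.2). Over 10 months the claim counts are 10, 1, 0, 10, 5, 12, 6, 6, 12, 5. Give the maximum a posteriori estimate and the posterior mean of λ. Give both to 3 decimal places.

Σ counts = 67. Posterior: Gamma(shape = 6.1+67 = 73.1, rate = 0.2+10 = 10.2).
Mode = (α−1)/β = 72.1/10.2 = 7.069.
Mean = α/β = 73.1/10.2 = 7.167.

MAP = 7.069; posterior mean = 7.167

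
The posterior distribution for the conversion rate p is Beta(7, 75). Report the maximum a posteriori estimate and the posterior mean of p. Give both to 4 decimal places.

Mode = (7−1)/(7+75−2) = 6/80 = 0.0750.
Mean = 7/(7+75) = 7/82 = 0.0854.
Right-skewed posterior ⇒ mode < mean.

p_MAP = 0.0750, E[p|data] = 0.0854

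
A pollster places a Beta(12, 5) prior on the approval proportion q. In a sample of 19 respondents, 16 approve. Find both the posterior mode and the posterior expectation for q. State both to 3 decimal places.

Posterior: Beta(12+16, 5+3) = Beta(28, 8).
Mode = (28−1)/(28+8−2) = 27/34 = 0.794.
Mean = 28/(28+8) = 28/36 = 0.778.
Mode > mean: the posterior has a left tail.

MAP: 0.794. Posterior mean: 0.778.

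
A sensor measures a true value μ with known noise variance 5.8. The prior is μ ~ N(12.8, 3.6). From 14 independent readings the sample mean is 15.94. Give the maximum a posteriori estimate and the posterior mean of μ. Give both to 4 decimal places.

maximum a posteriori estimate = 15.6159, posterior mean = 15.6159

Posterior for μ is Normal. Precision-weighted mean: (1/3.6·12.8 + 14/5.8·15.94) / (1/3.6 + 14/5.8) = 15.6159.
A Normal posterior is symmetric, so mode = mean.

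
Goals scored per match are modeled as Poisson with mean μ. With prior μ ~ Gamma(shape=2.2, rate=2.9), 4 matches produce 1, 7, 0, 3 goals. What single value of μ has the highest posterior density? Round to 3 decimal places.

Σ counts = 11. Posterior: Gamma(shape = 2.2+11 = 13.2, rate = 2.9+4 = 6.9).
Mode = (α−1)/β = 12.2/6.9 = 1.768.
Mean = α/β = 13.2/6.9 = 1.913.
This is the posterior mode — the MAP estimate.

1.768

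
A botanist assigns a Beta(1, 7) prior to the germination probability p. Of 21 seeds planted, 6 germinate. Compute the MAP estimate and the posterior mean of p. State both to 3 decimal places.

Posterior: Beta(1+6, 7+15) = Beta(7, 22).
Mode = (7−1)/(7+22−2) = 6/27 = 0.222.
Mean = 7/(7+22) = 7/29 = 0.241.

MAP: 0.222. Posterior mean: 0.241.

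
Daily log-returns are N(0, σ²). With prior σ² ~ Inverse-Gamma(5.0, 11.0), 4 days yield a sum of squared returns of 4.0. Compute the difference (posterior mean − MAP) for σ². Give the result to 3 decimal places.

0.542

Posterior: Inverse-Gamma(shape = 5.0+4/2 = 7.0, scale = 11.0+4.0/2 = 13.0).
Mode = β/(α+1) = 13.0/8.0 = 1.625.
Mean = β/(α−1) = 13.0/6.0 = 2.167.
Difference = 2.167 − 1.625 = 0.542.
The mean is pulled above the mode by the posterior's right skew.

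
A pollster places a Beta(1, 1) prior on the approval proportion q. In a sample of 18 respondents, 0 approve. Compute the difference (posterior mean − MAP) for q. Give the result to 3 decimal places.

Posterior: Beta(1+0, 1+18) = Beta(1, 19).
Since α = 1 ≤ 1 and β > 1, the Beta density is monotone decreasing on [0,1]; the mode is at 0.
Mean = 1/(1+19) = 0.050.
Difference = 0.050 − 0.000 = 0.050.
The posterior is right-skewed, so the mean exceeds the mode.

0.050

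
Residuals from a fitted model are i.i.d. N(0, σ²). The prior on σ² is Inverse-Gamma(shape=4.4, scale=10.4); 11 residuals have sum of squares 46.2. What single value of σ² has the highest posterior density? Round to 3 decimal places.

Posterior: Inverse-Gamma(shape = 4.4+11/2 = 9.9, scale = 10.4+46.2/2 = 33.5).
Mode = β/(α+1) = 33.5/10.9 = 3.073.
Mean = β/(α−1) = 33.5/8.9 = 3.764.
This is the posterior mode — the MAP estimate.

3.073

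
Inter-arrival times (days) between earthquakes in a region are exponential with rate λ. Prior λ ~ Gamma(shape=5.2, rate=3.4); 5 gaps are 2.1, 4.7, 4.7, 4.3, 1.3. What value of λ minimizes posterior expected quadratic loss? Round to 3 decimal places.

Σ times = 17.1. Posterior: Gamma(shape = 5.2+5 = 10.2, rate = 3.4+17.1 = 20.5).
Mode = (α−1)/β = 9.2/20.5 = 0.449.
Mean = α/β = 10.2/20.5 = 0.498.
Quadratic loss ⇒ the optimal estimator is the posterior mean.

0.498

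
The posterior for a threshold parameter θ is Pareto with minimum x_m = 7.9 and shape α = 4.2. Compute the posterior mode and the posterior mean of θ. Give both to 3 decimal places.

MAP: 7.900. Posterior mean: 10.369.

The Pareto density is strictly decreasing on [x_m, ∞), so the mode is x_m = 7.900.
Mean = α·x_m/(α−1) = 4.2·7.9/3.2 = 10.369.
Mean > mode: the posterior has a right tail.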